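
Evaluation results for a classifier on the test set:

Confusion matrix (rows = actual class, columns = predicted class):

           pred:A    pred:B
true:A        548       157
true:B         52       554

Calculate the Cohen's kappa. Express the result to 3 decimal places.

0.683

Observed agreement pₒ = trace/N = 1102/1311 = 0.8406
Expected agreement pₑ = Σ (rowᵢ·colᵢ)/N² = (705·600 + 606·711)/1311² = 0.4968
κ = (pₒ − pₑ)/(1 − pₑ) = (0.8406 − 0.4968)/(1 − 0.4968) = 0.683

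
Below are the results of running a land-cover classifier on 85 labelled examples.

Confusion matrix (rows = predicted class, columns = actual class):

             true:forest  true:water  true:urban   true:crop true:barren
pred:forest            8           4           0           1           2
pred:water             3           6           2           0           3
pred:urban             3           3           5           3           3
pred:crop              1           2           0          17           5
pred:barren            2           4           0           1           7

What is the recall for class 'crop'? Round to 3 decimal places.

0.773

Take TP from the diagonal, FP from the rest of the 'crop' prediction marginal, FN from the rest of the 'crop' actual marginal.
recall = TP/(TP+FN).
crop: TP=17, FN=1+0+3+1=5 → 17/22 = 0.7727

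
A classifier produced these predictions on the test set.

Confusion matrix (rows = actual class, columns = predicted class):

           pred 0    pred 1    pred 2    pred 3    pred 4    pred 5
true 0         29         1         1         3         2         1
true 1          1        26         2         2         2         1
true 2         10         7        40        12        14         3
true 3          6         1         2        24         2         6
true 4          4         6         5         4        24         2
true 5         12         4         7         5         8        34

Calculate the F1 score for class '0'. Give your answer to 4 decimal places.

0.5859

One-vs-rest for '0': TP = diagonal; FP = other classes predicted '0'; FN = '0' predicted as other.
F1 score = 2·TP/(2·TP+FP+FN).
0: TP=29, FP=1+10+6+4+12=33, FN=1+1+3+2+1=8 → 58/99 = 0.58586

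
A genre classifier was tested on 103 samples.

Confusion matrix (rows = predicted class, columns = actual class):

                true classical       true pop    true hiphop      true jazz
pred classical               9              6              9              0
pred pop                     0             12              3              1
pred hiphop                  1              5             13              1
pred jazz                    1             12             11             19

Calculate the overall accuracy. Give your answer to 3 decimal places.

0.515

Accuracy = trace / total = (9+12+13+19=53) / 103 = 53/103 = 0.515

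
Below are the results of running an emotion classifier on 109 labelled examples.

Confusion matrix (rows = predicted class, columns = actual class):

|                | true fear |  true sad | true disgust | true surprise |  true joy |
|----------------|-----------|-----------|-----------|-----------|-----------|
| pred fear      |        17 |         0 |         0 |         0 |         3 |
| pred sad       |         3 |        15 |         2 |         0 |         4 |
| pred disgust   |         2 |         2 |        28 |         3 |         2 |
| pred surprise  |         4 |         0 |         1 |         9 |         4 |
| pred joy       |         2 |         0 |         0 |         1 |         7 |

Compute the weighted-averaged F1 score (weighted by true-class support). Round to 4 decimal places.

0.6852

Per-class F1 score (2·TP/(2·TP+FP+FN)):
  fear: TP=17, FP=0+0+0+3=3, FN=3+2+4+2=11 → 34/48 = 0.70833
  sad: TP=15, FP=3+2+0+4=9, FN=0+2+0+0=2 → 30/41 = 0.73171
  disgust: TP=28, FP=2+2+3+2=9, FN=0+2+1+0=3 → 56/68 = 0.82353
  surprise: TP=9, FP=4+0+1+4=9, FN=0+0+3+1=4 → 18/31 = 0.58065
  joy: TP=7, FP=2+0+0+1=3, FN=3+4+2+4=13 → 14/30 = 0.46667
Weighted-F1 score = Σ (supportᵢ/N)·F1 scoreᵢ with N=109: (28/109)·0.70833 + (17/109)·0.73171 + (31/109)·0.82353 + (13/109)·0.58065 + (20/109)·0.46667 = 0.6852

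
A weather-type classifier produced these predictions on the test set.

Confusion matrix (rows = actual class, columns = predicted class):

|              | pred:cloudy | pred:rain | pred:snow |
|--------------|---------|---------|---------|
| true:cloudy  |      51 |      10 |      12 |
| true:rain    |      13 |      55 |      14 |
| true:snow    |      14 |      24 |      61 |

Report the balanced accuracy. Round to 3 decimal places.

0.662

Balanced accuracy = mean of per-class recall.
  cloudy: recall = 51/73 = 0.6986
  rain: recall = 55/82 = 0.6707
  snow: recall = 61/99 = 0.6162
Mean = (0.6986 + 0.6707 + 0.6162) / 3 = 0.662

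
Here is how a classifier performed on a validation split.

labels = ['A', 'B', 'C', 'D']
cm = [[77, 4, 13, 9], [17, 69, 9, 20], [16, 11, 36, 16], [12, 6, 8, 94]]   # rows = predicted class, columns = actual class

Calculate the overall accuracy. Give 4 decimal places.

0.6619

Accuracy = trace / total = (77+69+36+94=276) / 417 = 276/417 = 0.6619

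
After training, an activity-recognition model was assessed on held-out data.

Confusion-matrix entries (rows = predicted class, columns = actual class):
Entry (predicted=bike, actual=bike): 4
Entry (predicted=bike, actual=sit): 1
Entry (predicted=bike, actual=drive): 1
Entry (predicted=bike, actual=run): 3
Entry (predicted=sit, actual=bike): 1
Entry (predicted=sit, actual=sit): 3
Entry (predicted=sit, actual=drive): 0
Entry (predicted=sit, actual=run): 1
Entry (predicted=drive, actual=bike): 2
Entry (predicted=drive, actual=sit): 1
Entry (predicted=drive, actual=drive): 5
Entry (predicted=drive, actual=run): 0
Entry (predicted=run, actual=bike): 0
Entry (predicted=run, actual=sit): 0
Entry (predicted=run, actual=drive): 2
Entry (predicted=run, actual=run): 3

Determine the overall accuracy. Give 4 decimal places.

0.5556

Accuracy = trace / total = (4+3+5+3=15) / 27 = 15/27 = 0.5556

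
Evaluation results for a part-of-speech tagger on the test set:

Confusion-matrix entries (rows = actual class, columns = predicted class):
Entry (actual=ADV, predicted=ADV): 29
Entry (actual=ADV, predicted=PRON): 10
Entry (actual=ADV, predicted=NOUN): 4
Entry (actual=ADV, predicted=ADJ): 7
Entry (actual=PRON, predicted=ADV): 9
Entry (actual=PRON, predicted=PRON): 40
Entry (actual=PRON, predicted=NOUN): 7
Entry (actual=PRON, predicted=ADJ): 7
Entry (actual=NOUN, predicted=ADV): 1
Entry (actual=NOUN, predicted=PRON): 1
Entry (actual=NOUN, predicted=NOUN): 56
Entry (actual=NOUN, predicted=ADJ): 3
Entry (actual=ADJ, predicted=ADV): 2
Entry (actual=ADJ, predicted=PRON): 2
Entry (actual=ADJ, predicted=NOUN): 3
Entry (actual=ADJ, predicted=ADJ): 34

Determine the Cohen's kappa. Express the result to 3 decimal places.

0.651

Observed agreement pₒ = trace/N = 159/215 = 0.7395
Expected agreement pₑ = Σ (rowᵢ·colᵢ)/N² = (50·41 + 63·53 + 61·70 + 41·51)/215² = 0.2542
κ = (pₒ − pₑ)/(1 − pₑ) = (0.7395 − 0.2542)/(1 − 0.2542) = 0.651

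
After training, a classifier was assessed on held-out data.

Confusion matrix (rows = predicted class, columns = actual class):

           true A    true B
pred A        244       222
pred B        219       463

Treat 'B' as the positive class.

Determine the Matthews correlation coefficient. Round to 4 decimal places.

MCC = (TP·TN − FP·FN) / √((TP+FP)(TP+FN)(TN+FP)(TN+FN))
Numerator = 463·244 − 219·222 = 64354
Denominator = √(682·685·463·466) = √100795664860 = 317483.3301
MCC = 64354 / 317483.3301 = 0.2027

0.2027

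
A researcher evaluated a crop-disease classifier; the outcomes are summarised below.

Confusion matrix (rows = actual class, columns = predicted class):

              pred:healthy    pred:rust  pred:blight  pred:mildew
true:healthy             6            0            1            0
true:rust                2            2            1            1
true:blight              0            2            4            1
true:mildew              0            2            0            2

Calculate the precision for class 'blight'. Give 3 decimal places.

Take TP from the diagonal, FP from the rest of the 'blight' prediction marginal, FN from the rest of the 'blight' actual marginal.
precision = TP/(TP+FP).
blight: TP=4, FP=1+1+0=2 → 4/6 = 0.6667

0.667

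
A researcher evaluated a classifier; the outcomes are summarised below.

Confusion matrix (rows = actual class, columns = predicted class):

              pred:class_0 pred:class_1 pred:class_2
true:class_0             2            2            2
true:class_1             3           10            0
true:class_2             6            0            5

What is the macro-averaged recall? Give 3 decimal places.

Per-class recall (TP/(TP+FN)):
  class_0: TP=2, FN=2+2=4 → 2/6 = 0.3333
  class_1: TP=10, FN=3+0=3 → 10/13 = 0.7692
  class_2: TP=5, FN=6+0=6 → 5/11 = 0.4545
Macro-recall = mean = (0.3333 + 0.7692 + 0.4545) / 3 = 0.519

0.519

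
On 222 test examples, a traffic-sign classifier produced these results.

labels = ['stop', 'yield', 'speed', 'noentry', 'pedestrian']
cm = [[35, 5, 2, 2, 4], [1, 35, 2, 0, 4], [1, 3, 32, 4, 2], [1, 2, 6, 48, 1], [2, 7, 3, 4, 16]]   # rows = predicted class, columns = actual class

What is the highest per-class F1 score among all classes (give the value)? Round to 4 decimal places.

0.8276

Per-class F1 score (2·TP/(2·TP+FP+FN)):
  stop: TP=35, FP=5+2+2+4=13, FN=1+1+1+2=5 → 70/88 = 0.79545
  yield: TP=35, FP=1+2+0+4=7, FN=5+3+2+7=17 → 70/94 = 0.74468
  speed: TP=32, FP=1+3+4+2=10, FN=2+2+6+3=13 → 64/87 = 0.73563
  noentry: TP=48, FP=1+2+6+1=10, FN=2+0+4+4=10 → 96/116 = 0.82759
  pedestrian: TP=16, FP=2+7+3+4=16, FN=4+4+2+1=11 → 32/59 = 0.54237
Highest is class 'noentry' with F1 score = 0.8276.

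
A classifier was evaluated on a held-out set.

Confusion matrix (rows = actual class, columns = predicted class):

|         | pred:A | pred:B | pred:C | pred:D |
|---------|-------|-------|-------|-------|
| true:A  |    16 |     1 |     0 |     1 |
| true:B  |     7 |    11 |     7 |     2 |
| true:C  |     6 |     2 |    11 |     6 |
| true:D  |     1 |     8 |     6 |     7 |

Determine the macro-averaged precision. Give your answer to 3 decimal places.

0.482

Per-class precision (TP/(TP+FP)):
  A: TP=16, FP=7+6+1=14 → 16/30 = 0.5333
  B: TP=11, FP=1+2+8=11 → 11/22 = 0.5000
  C: TP=11, FP=0+7+6=13 → 11/24 = 0.4583
  D: TP=7, FP=1+2+6=9 → 7/16 = 0.4375
Macro-precision = mean = (0.5333 + 0.5000 + 0.4583 + 0.4375) / 4 = 0.482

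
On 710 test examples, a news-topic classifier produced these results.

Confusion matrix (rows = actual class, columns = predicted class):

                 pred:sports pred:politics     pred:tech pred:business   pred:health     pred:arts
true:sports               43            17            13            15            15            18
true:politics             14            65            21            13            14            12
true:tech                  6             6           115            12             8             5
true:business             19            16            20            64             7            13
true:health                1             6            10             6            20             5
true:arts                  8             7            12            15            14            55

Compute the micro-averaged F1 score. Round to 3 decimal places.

Micro-averaging pools counts across classes: ΣTP=362, ΣFP=348, ΣFN=348.
Micro-F1 score = 2·TP/(2·TP+FP+FN) on pooled counts = 0.510 (equals overall accuracy in single-label multiclass).

0.510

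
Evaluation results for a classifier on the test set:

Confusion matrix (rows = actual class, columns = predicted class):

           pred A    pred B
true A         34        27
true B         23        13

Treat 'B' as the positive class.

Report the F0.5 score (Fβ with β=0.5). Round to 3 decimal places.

Fβ = (1+β²)·TP / ((1+β²)·TP + β²·FN + FP), with β²=1/4
= 1.25·13 / (1.25·13 + 0.25·23 + 27) = 0.332

0.332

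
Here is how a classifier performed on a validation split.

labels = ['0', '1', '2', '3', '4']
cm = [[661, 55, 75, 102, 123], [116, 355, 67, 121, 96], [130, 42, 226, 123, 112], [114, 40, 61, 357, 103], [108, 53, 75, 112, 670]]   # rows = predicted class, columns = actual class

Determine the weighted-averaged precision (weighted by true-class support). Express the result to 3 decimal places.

0.568

Per-class precision (TP/(TP+FP)):
  0: TP=661, FP=55+75+102+123=355 → 661/1016 = 0.6506
  1: TP=355, FP=116+67+121+96=400 → 355/755 = 0.4702
  2: TP=226, FP=130+42+123+112=407 → 226/633 = 0.3570
  3: TP=357, FP=114+40+61+103=318 → 357/675 = 0.5289
  4: TP=670, FP=108+53+75+112=348 → 670/1018 = 0.6582
Weighted-precision = Σ (supportᵢ/N)·precisionᵢ with N=4097: (1129/4097)·0.6506 + (545/4097)·0.4702 + (504/4097)·0.3570 + (815/4097)·0.5289 + (1104/4097)·0.6582 = 0.568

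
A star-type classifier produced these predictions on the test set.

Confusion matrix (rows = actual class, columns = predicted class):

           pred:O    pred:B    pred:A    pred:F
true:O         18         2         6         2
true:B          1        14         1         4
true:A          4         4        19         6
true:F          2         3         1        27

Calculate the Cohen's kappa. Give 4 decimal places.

0.5751

Observed agreement pₒ = trace/N = 78/114 = 0.68421
Expected agreement pₑ = Σ (rowᵢ·colᵢ)/N² = (28·25 + 20·23 + 33·27 + 33·39)/114² = 0.25685
κ = (pₒ − pₑ)/(1 − pₑ) = (0.68421 − 0.25685)/(1 − 0.25685) = 0.5751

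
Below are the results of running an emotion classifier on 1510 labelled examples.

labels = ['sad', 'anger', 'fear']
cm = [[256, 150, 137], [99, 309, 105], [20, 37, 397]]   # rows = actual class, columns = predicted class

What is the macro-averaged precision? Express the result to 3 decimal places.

0.642

Per-class precision (TP/(TP+FP)):
  sad: TP=256, FP=99+20=119 → 256/375 = 0.6827
  anger: TP=309, FP=150+37=187 → 309/496 = 0.6230
  fear: TP=397, FP=137+105=242 → 397/639 = 0.6213
Macro-precision = mean = (0.6827 + 0.6230 + 0.6213) / 3 = 0.642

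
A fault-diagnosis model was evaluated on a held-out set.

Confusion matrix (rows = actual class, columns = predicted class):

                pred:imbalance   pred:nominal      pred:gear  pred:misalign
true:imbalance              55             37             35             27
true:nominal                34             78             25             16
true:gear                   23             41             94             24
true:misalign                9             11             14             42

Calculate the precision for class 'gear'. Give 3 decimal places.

Take TP from the diagonal, FP from the rest of the 'gear' prediction marginal, FN from the rest of the 'gear' actual marginal.
precision = TP/(TP+FP).
gear: TP=94, FP=35+25+14=74 → 94/168 = 0.5595

0.560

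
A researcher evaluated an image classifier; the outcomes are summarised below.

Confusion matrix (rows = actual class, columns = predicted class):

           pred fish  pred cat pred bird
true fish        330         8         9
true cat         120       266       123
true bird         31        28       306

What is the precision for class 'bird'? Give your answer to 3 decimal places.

Take TP from the diagonal, FP from the rest of the 'bird' prediction marginal, FN from the rest of the 'bird' actual marginal.
precision = TP/(TP+FP).
bird: TP=306, FP=9+123=132 → 306/438 = 0.6986

0.699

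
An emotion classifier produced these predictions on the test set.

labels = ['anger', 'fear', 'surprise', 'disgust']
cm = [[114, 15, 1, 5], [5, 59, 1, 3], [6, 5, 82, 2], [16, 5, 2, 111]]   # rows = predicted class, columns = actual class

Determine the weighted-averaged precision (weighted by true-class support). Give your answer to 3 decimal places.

Per-class precision (TP/(TP+FP)):
  anger: TP=114, FP=15+1+5=21 → 114/135 = 0.8444
  fear: TP=59, FP=5+1+3=9 → 59/68 = 0.8676
  surprise: TP=82, FP=6+5+2=13 → 82/95 = 0.8632
  disgust: TP=111, FP=16+5+2=23 → 111/134 = 0.8284
Weighted-precision = Σ (supportᵢ/N)·precisionᵢ with N=432: (141/432)·0.8444 + (84/432)·0.8676 + (86/432)·0.8632 + (121/432)·0.8284 = 0.848

0.848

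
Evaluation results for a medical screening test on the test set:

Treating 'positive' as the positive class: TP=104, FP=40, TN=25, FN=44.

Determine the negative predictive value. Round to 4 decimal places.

NPV = TN/(TN+FN) = 25/(25+44) = 0.3623

0.3623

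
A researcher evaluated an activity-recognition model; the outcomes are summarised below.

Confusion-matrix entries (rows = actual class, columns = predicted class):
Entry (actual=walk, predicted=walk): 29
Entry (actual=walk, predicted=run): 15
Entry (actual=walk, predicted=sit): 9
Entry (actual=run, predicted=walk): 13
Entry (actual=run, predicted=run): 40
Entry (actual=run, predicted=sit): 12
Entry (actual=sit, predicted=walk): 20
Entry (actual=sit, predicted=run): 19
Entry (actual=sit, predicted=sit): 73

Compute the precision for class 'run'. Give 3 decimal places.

0.541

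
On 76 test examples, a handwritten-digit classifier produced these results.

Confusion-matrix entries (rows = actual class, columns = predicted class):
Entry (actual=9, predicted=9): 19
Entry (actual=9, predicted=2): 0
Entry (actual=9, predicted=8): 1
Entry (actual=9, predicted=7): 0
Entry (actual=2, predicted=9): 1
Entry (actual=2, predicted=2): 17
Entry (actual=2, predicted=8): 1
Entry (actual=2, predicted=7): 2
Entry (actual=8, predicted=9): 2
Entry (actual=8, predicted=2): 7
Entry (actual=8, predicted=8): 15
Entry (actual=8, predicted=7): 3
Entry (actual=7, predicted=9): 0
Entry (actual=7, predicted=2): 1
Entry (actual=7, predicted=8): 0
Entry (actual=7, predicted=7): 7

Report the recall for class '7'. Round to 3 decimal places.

0.875

Treat '7' as positive and all other classes as negative.
recall = TP/(TP+FN).
7: TP=7, FN=0+1+0=1 → 7/8 = 0.8750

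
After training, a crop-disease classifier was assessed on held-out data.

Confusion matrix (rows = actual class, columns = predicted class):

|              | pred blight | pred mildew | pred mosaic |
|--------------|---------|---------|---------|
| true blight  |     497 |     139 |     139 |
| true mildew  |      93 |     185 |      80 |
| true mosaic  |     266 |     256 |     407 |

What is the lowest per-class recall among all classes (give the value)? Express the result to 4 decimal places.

0.4381

Per-class recall (TP/(TP+FN)):
  blight: TP=497, FN=139+139=278 → 497/775 = 0.64129
  mildew: TP=185, FN=93+80=173 → 185/358 = 0.51676
  mosaic: TP=407, FN=266+256=522 → 407/929 = 0.43811
Lowest is class 'mosaic' with recall = 0.4381.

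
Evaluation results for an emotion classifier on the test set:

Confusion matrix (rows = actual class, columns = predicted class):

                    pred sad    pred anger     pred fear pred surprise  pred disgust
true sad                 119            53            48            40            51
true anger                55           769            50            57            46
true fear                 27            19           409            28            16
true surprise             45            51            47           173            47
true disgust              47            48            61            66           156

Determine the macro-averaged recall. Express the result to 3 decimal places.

Per-class recall (TP/(TP+FN)):
  sad: TP=119, FN=53+48+40+51=192 → 119/311 = 0.3826
  anger: TP=769, FN=55+50+57+46=208 → 769/977 = 0.7871
  fear: TP=409, FN=27+19+28+16=90 → 409/499 = 0.8196
  surprise: TP=173, FN=45+51+47+47=190 → 173/363 = 0.4766
  disgust: TP=156, FN=47+48+61+66=222 → 156/378 = 0.4127
Macro-recall = mean = (0.3826 + 0.7871 + 0.8196 + 0.4766 + 0.4127) / 5 = 0.576

0.576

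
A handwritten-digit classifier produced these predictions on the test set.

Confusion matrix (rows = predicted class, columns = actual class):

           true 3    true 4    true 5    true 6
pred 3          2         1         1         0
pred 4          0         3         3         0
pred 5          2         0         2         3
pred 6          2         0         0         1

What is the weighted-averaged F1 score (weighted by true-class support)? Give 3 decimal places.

0.389

Per-class F1 score (2·TP/(2·TP+FP+FN)):
  3: TP=2, FP=1+1+0=2, FN=0+2+2=4 → 4/10 = 0.4000
  4: TP=3, FP=0+3+0=3, FN=1+0+0=1 → 6/10 = 0.6000
  5: TP=2, FP=2+0+3=5, FN=1+3+0=4 → 4/13 = 0.3077
  6: TP=1, FP=2+0+0=2, FN=0+0+3=3 → 2/7 = 0.2857
Weighted-F1 score = Σ (supportᵢ/N)·F1 scoreᵢ with N=20: (6/20)·0.4000 + (4/20)·0.6000 + (6/20)·0.3077 + (4/20)·0.2857 = 0.389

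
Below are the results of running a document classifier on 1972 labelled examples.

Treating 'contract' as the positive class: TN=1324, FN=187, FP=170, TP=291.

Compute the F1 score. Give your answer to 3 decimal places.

Precision = TP/(TP+FP) = 291/461 = 0.6312
Recall = TP/(TP+FN) = 291/478 = 0.6088
F1 = 2·TP/(2·TP+FP+FN) = 582/939 = 0.620

0.620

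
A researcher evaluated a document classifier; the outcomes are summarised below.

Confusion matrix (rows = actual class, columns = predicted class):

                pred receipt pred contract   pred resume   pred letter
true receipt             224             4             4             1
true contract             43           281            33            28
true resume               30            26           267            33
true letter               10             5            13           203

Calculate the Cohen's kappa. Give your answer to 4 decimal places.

0.7445

Observed agreement pₒ = trace/N = 975/1205 = 0.80913
Expected agreement pₑ = Σ (rowᵢ·colᵢ)/N² = (233·307 + 385·316 + 356·317 + 231·265)/1205² = 0.25293
κ = (pₒ − pₑ)/(1 − pₑ) = (0.80913 − 0.25293)/(1 − 0.25293) = 0.7445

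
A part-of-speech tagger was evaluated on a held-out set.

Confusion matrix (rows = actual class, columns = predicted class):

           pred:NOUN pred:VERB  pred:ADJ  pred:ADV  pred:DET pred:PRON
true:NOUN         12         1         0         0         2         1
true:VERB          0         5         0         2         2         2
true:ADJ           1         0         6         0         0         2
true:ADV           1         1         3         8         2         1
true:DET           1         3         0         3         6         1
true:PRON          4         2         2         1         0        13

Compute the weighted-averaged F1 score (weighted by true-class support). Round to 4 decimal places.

Per-class F1 score (2·TP/(2·TP+FP+FN)):
  NOUN: TP=12, FP=0+1+1+1+4=7, FN=1+0+0+2+1=4 → 24/35 = 0.68571
  VERB: TP=5, FP=1+0+1+3+2=7, FN=0+0+2+2+2=6 → 10/23 = 0.43478
  ADJ: TP=6, FP=0+0+3+0+2=5, FN=1+0+0+0+2=3 → 12/20 = 0.60000
  ADV: TP=8, FP=0+2+0+3+1=6, FN=1+1+3+2+1=8 → 16/30 = 0.53333
  DET: TP=6, FP=2+2+0+2+0=6, FN=1+3+0+3+1=8 → 12/26 = 0.46154
  PRON: TP=13, FP=1+2+2+1+1=7, FN=4+2+2+1+0=9 → 26/42 = 0.61905
Weighted-F1 score = Σ (supportᵢ/N)·F1 scoreᵢ with N=88: (16/88)·0.68571 + (11/88)·0.43478 + (9/88)·0.60000 + (16/88)·0.53333 + (14/88)·0.46154 + (22/88)·0.61905 = 0.5655

0.5655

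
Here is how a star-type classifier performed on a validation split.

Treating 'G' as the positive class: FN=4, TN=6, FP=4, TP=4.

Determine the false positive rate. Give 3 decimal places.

FPR = FP/(FP+TN) = 4/(4+6) = 0.400

0.400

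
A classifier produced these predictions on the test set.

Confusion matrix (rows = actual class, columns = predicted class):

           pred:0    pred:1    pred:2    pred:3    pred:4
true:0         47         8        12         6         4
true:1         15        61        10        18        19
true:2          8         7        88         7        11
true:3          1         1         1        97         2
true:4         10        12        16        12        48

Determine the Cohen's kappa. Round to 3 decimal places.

Observed agreement pₒ = trace/N = 341/521 = 0.6545
Expected agreement pₑ = Σ (rowᵢ·colᵢ)/N² = (77·81 + 123·89 + 121·127 + 102·140 + 98·84)/521² = 0.2029
κ = (pₒ − pₑ)/(1 − pₑ) = (0.6545 − 0.2029)/(1 − 0.2029) = 0.567

0.567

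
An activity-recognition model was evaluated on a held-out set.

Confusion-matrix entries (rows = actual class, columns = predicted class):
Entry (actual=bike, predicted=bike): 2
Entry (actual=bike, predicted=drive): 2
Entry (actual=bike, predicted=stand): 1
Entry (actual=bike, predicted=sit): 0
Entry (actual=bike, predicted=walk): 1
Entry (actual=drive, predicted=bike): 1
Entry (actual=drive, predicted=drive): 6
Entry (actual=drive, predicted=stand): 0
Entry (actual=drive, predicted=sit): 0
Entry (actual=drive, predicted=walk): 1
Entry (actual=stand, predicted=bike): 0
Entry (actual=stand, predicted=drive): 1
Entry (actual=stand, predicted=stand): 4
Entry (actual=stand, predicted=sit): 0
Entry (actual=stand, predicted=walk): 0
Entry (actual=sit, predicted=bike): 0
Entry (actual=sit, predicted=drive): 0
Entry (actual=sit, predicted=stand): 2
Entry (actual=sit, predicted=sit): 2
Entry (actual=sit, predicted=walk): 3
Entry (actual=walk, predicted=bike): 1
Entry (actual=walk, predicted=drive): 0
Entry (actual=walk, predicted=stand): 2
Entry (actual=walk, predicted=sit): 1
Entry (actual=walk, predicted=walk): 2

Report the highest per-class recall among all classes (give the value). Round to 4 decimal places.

Per-class recall (TP/(TP+FN)):
  bike: TP=2, FN=2+1+0+1=4 → 2/6 = 0.33333
  drive: TP=6, FN=1+0+0+1=2 → 6/8 = 0.75000
  stand: TP=4, FN=0+1+0+0=1 → 4/5 = 0.80000
  sit: TP=2, FN=0+0+2+3=5 → 2/7 = 0.28571
  walk: TP=2, FN=1+0+2+1=4 → 2/6 = 0.33333
Highest is class 'stand' with recall = 0.8000.

0.8000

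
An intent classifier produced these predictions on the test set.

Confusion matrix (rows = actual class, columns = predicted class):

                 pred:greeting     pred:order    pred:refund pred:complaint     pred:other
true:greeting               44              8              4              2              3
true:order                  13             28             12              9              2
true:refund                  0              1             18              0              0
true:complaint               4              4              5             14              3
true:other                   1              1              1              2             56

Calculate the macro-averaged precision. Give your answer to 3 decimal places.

0.644

Per-class precision (TP/(TP+FP)):
  greeting: TP=44, FP=13+0+4+1=18 → 44/62 = 0.7097
  order: TP=28, FP=8+1+4+1=14 → 28/42 = 0.6667
  refund: TP=18, FP=4+12+5+1=22 → 18/40 = 0.4500
  complaint: TP=14, FP=2+9+0+2=13 → 14/27 = 0.5185
  other: TP=56, FP=3+2+0+3=8 → 56/64 = 0.8750
Macro-precision = mean = (0.7097 + 0.6667 + 0.4500 + 0.5185 + 0.8750) / 5 = 0.644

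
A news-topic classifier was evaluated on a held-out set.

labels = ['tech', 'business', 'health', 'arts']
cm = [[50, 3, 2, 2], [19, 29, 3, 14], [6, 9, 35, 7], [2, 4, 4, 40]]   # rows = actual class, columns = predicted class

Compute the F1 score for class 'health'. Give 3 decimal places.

0.693

F1 score = 2·TP/(2·TP+FP+FN).
health: TP=35, FP=2+3+4=9, FN=6+9+7=22 → 70/101 = 0.6931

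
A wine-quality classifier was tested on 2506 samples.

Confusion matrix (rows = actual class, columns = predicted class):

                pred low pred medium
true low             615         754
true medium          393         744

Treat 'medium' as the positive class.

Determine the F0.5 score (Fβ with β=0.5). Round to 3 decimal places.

0.522

Fβ = (1+β²)·TP / ((1+β²)·TP + β²·FN + FP), with β²=1/4
= 1.25·744 / (1.25·744 + 0.25·393 + 754) = 0.522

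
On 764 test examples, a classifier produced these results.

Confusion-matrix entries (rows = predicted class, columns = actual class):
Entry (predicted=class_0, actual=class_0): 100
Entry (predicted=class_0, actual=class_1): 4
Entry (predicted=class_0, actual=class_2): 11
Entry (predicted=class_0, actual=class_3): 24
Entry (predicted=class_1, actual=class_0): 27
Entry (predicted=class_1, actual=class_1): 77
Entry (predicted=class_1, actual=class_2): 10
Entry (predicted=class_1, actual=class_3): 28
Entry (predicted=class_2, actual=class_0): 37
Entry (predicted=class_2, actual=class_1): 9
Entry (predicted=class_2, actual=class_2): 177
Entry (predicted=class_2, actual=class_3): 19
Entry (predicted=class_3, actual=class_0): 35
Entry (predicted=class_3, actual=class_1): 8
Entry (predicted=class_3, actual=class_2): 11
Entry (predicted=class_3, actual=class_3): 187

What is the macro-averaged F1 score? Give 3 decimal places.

0.692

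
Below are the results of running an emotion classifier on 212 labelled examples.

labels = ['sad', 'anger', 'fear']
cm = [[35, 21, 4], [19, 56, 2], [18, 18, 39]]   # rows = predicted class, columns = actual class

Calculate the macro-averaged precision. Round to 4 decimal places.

Per-class precision (TP/(TP+FP)):
  sad: TP=35, FP=21+4=25 → 35/60 = 0.58333
  anger: TP=56, FP=19+2=21 → 56/77 = 0.72727
  fear: TP=39, FP=18+18=36 → 39/75 = 0.52000
Macro-precision = mean = (0.58333 + 0.72727 + 0.52000) / 3 = 0.6102

0.6102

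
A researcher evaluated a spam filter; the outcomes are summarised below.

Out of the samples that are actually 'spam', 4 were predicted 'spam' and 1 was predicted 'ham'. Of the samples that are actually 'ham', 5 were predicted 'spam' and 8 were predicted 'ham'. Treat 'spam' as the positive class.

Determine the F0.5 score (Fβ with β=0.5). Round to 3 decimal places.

Fβ = (1+β²)·TP / ((1+β²)·TP + β²·FN + FP), with β²=1/4
= 1.25·4 / (1.25·4 + 0.25·1 + 5) = 0.488

0.488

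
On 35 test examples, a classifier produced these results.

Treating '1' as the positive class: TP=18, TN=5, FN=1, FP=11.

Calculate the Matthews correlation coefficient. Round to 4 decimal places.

0.3435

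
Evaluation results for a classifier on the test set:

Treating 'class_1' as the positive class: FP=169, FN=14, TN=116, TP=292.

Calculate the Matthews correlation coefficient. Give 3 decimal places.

MCC = (TP·TN − FP·FN) / √((TP+FP)(TP+FN)(TN+FP)(TN+FN))
Numerator = 292·116 − 169·14 = 31506
Denominator = √(461·306·285·130) = √5226495300 = 72294.5039
MCC = 31506 / 72294.5039 = 0.436

0.436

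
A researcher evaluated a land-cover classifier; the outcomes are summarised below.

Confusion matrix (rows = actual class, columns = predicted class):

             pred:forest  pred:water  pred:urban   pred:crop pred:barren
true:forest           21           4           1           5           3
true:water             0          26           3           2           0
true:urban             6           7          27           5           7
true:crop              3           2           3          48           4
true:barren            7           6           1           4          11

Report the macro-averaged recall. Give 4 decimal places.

Per-class recall (TP/(TP+FN)):
  forest: TP=21, FN=4+1+5+3=13 → 21/34 = 0.61765
  water: TP=26, FN=0+3+2+0=5 → 26/31 = 0.83871
  urban: TP=27, FN=6+7+5+7=25 → 27/52 = 0.51923
  crop: TP=48, FN=3+2+3+4=12 → 48/60 = 0.80000
  barren: TP=11, FN=7+6+1+4=18 → 11/29 = 0.37931
Macro-recall = mean = (0.61765 + 0.83871 + 0.51923 + 0.80000 + 0.37931) / 5 = 0.6310

0.6310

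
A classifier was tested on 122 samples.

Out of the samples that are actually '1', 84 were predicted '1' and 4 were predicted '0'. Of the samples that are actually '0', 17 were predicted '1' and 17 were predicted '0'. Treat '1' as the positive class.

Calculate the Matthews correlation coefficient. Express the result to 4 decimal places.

0.5399

MCC = (TP·TN − FP·FN) / √((TP+FP)(TP+FN)(TN+FP)(TN+FN))
Numerator = 84·17 − 17·4 = 1360
Denominator = √(101·88·34·21) = √6346032 = 2519.1332
MCC = 1360 / 2519.1332 = 0.5399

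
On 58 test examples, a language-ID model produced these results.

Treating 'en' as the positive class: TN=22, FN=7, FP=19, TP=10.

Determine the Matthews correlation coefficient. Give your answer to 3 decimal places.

MCC = (TP·TN − FP·FN) / √((TP+FP)(TP+FN)(TN+FP)(TN+FN))
Numerator = 10·22 − 19·7 = 87
Denominator = √(29·17·41·29) = √586177 = 765.6220
MCC = 87 / 765.6220 = 0.114

0.114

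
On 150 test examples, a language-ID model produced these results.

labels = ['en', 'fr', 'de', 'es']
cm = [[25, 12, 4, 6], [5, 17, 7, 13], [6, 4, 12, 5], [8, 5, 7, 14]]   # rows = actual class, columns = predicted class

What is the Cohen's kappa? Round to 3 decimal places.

0.265

Observed agreement pₒ = trace/N = 68/150 = 0.4533
Expected agreement pₑ = Σ (rowᵢ·colᵢ)/N² = (47·44 + 42·38 + 27·30 + 34·38)/150² = 0.2563
κ = (pₒ − pₑ)/(1 − pₑ) = (0.4533 − 0.2563)/(1 − 0.2563) = 0.265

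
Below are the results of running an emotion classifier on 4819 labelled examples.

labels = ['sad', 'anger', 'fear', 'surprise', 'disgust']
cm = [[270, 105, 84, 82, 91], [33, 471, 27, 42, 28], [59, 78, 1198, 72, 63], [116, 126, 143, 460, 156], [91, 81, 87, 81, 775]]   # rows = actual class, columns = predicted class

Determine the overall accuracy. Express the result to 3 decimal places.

0.659

Accuracy = trace / total = (270+471+1198+460+775=3174) / 4819 = 3174/4819 = 0.659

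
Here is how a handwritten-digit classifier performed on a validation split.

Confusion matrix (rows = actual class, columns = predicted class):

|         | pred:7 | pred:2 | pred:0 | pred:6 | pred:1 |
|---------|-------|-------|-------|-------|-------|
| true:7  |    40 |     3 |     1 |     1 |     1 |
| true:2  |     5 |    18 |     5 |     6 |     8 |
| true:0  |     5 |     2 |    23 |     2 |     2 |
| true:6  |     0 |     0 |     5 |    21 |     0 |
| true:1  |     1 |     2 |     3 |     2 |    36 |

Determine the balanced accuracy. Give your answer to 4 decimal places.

Balanced accuracy = mean of per-class recall.
  7: recall = 40/46 = 0.86957
  2: recall = 18/42 = 0.42857
  0: recall = 23/34 = 0.67647
  6: recall = 21/26 = 0.80769
  1: recall = 36/44 = 0.81818
Mean = (0.86957 + 0.42857 + 0.67647 + 0.80769 + 0.81818) / 5 = 0.7201

0.7201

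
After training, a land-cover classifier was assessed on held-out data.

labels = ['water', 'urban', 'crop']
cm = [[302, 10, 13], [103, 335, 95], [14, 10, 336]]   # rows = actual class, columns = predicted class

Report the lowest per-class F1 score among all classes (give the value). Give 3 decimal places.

0.755

Per-class F1 score (2·TP/(2·TP+FP+FN)):
  water: TP=302, FP=103+14=117, FN=10+13=23 → 604/744 = 0.8118
  urban: TP=335, FP=10+10=20, FN=103+95=198 → 670/888 = 0.7545
  crop: TP=336, FP=13+95=108, FN=14+10=24 → 672/804 = 0.8358
Lowest is class 'urban' with F1 score = 0.755.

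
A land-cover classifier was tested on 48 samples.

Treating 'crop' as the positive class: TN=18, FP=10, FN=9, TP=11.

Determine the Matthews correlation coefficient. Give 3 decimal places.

0.192

MCC = (TP·TN − FP·FN) / √((TP+FP)(TP+FN)(TN+FP)(TN+FN))
Numerator = 11·18 − 10·9 = 108
Denominator = √(21·20·28·27) = √317520 = 563.4891
MCC = 108 / 563.4891 = 0.192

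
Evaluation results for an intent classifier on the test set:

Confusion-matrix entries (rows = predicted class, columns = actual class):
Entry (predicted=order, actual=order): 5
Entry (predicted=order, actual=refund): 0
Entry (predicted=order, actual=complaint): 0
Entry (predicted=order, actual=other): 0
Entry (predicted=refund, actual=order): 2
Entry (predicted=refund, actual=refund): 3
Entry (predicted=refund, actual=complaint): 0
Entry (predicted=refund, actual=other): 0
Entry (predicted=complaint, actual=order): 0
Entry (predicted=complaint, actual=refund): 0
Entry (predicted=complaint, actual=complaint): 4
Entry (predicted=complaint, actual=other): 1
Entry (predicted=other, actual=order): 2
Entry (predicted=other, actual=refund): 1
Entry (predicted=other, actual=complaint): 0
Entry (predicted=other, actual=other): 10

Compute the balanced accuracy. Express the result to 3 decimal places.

0.804

Balanced accuracy = mean of per-class recall.
  order: recall = 5/9 = 0.5556
  refund: recall = 3/4 = 0.7500
  complaint: recall = 4/4 = 1.0000
  other: recall = 10/11 = 0.9091
Mean = (0.5556 + 0.7500 + 1.0000 + 0.9091) / 4 = 0.804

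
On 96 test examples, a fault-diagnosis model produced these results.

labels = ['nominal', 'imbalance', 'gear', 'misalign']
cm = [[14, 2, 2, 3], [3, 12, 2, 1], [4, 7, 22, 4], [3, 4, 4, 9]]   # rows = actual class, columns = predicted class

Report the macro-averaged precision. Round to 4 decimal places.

0.5815

Per-class precision (TP/(TP+FP)):
  nominal: TP=14, FP=3+4+3=10 → 14/24 = 0.58333
  imbalance: TP=12, FP=2+7+4=13 → 12/25 = 0.48000
  gear: TP=22, FP=2+2+4=8 → 22/30 = 0.73333
  misalign: TP=9, FP=3+1+4=8 → 9/17 = 0.52941
Macro-precision = mean = (0.58333 + 0.48000 + 0.73333 + 0.52941) / 4 = 0.5815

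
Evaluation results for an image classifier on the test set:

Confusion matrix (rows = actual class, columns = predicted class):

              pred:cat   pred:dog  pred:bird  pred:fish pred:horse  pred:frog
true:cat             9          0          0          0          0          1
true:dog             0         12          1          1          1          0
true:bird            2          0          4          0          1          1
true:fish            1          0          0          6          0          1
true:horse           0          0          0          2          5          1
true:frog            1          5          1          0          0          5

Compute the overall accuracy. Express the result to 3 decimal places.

0.672

Accuracy = trace / total = (9+12+4+6+5+5=41) / 61 = 41/61 = 0.672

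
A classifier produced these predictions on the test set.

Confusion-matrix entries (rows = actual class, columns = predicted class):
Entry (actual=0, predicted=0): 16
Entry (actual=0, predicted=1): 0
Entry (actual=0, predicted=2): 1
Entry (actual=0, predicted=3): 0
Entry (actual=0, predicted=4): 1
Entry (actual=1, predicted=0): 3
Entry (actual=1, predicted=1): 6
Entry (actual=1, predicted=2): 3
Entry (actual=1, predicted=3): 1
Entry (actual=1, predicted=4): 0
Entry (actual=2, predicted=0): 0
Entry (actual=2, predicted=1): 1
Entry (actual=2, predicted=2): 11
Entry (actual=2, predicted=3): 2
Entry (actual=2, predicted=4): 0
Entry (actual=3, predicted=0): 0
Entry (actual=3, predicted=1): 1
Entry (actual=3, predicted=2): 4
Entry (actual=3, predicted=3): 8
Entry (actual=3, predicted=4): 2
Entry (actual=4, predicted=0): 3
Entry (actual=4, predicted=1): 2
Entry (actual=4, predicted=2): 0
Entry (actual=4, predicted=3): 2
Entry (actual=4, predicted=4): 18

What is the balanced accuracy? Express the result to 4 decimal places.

Balanced accuracy = mean of per-class recall.
  0: recall = 16/18 = 0.88889
  1: recall = 6/13 = 0.46154
  2: recall = 11/14 = 0.78571
  3: recall = 8/15 = 0.53333
  4: recall = 18/25 = 0.72000
Mean = (0.88889 + 0.46154 + 0.78571 + 0.53333 + 0.72000) / 5 = 0.6779

0.6779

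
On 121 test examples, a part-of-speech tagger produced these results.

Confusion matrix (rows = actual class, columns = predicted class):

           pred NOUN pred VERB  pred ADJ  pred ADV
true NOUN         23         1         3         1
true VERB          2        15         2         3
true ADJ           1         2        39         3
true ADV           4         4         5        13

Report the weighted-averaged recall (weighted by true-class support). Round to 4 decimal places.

Per-class recall (TP/(TP+FN)):
  NOUN: TP=23, FN=1+3+1=5 → 23/28 = 0.82143
  VERB: TP=15, FN=2+2+3=7 → 15/22 = 0.68182
  ADJ: TP=39, FN=1+2+3=6 → 39/45 = 0.86667
  ADV: TP=13, FN=4+4+5=13 → 13/26 = 0.50000
Weighted-recall = Σ (supportᵢ/N)·recallᵢ with N=121: (28/121)·0.82143 + (22/121)·0.68182 + (45/121)·0.86667 + (26/121)·0.50000 = 0.7438

0.7438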